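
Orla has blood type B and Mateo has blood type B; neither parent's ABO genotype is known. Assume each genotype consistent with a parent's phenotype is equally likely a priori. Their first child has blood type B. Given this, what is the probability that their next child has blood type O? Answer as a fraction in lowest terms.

1/20

Possible genotypes: Orla ∈ {I^B I^B, I^B i}; Mateo ∈ {I^B I^B, I^B i}.
Weight each parental genotype pair by prior × P(type-B child):
  I^B I^B × I^B I^B: posterior weight 4/15; P(next child type O) = 0.
  I^B I^B × I^B i: posterior weight 4/15; P(next child type O) = 0.
  I^B i × I^B I^B: posterior weight 4/15; P(next child type O) = 0.
  I^B i × I^B i: posterior weight 1/5; P(next child type O) = 1/4.
Weighted sum = 1/20.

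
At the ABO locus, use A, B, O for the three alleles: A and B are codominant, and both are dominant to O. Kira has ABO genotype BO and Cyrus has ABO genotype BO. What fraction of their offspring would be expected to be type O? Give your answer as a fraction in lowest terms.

ABO cross BO × BO → offspring phenotypes: 1/4 O, 3/4 B.
So P(type O) = 1/4.

1/4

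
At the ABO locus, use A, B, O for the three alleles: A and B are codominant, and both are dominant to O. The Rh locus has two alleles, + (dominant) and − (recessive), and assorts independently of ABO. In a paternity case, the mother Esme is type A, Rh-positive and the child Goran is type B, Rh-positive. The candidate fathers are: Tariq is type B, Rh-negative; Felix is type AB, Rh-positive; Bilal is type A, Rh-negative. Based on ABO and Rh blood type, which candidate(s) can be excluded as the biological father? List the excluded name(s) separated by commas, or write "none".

A candidate is excluded only if no genotype consistent with his phenotype could produce a type B, Rh-positive child with a type A, Rh-positive mother.
Bilal (type A, Rh-): no genotype consistent with that phenotype can produce a type-B Rh+ child with a type-A mother.

Bilal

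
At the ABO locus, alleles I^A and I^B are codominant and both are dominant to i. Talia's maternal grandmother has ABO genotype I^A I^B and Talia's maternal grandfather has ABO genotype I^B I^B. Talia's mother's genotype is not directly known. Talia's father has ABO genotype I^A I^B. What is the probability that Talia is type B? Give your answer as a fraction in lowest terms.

Talia's mother's ABO genotype from I^A I^B × I^B I^B: 1/2 I^A I^B, 1/2 I^B I^B.
Crossing each possibility with the father I^A I^B and summing P(type B): 1/2·1/4 + 1/2·1/2 = 3/8.

3/8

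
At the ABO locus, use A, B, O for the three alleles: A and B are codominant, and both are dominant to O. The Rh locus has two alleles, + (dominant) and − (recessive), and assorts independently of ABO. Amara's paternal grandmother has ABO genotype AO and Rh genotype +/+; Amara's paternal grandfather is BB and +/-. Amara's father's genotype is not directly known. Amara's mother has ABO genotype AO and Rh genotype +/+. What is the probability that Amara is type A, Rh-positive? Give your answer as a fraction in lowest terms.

Amara's father's ABO genotype from AO × BB: 1/2 AB, 1/2 BO.
Crossing each possibility with the mother AO and summing P(type A): 1/2·1/2 + 1/2·1/4 = 3/8.
Similarly for Rh via the father's Rh distribution: P(Rh+) = 1.
Independent loci: 3/8 × 1 = 3/8.

3/8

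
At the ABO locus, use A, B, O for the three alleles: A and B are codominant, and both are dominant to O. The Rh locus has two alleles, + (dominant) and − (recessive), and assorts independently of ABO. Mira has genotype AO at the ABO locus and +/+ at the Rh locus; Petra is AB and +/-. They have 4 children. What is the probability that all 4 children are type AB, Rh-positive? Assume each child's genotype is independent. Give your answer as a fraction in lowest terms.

ABO cross AO × AB → 1/2 A, 1/4 B, 1/4 AB.
Rh cross +/+ × +/- → 1 Rh+; so P(type AB, Rh-positive) = 1/4 × 1 = 1/4 per child.
All 4 independent: (1/4)^4 = 1/256.

1/256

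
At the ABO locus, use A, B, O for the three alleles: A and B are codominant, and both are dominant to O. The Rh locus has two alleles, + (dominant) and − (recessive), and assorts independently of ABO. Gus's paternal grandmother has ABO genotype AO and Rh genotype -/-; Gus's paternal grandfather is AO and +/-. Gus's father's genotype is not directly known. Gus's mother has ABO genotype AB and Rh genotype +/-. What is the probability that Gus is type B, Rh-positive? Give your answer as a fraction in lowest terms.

Gus's father's ABO genotype from AO × AO: 1/4 AA, 1/2 AO, 1/4 OO.
Crossing each possibility with the mother AB and summing P(type B): 1/4·0 + 1/2·1/4 + 1/4·1/2 = 1/4.
Similarly for Rh via the father's Rh distribution: P(Rh+) = 5/8.
Independent loci: 1/4 × 5/8 = 5/32.

5/32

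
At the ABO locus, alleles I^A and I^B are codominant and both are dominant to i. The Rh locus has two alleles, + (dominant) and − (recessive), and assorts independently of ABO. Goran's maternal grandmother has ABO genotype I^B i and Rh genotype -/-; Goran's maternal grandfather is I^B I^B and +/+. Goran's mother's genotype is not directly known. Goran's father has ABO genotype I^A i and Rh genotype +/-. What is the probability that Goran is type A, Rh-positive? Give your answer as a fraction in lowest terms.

3/32

Goran's mother's ABO genotype from I^B i × I^B I^B: 1/2 I^B I^B, 1/2 I^B i.
Crossing each possibility with the father I^A i and summing P(type A): 1/2·0 + 1/2·1/4 = 1/8.
Similarly for Rh via the mother's Rh distribution: P(Rh+) = 3/4.
Independent loci: 1/8 × 3/4 = 3/32.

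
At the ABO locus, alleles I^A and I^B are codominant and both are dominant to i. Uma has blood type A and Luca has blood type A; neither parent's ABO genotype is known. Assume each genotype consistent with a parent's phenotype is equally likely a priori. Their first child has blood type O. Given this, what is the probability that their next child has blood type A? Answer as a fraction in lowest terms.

3/4

Possible genotypes: Uma ∈ {I^A I^A, I^A i}; Luca ∈ {I^A I^A, I^A i}.
Weight each parental genotype pair by prior × P(type-O child):
  I^A i × I^A i: posterior weight 1; P(next child type A) = 3/4.
Weighted sum = 3/4.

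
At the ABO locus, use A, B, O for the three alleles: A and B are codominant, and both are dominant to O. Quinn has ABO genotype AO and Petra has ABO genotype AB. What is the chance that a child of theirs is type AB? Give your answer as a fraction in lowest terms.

ABO cross AO × AB → offspring phenotypes: 1/2 A, 1/4 B, 1/4 AB.
So P(type AB) = 1/4.

1/4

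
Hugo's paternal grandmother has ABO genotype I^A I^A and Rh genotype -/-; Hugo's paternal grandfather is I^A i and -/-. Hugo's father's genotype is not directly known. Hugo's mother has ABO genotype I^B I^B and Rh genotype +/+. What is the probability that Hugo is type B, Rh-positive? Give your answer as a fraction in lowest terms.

Hugo's father's ABO genotype from I^A I^A × I^A i: 1/2 I^A I^A, 1/2 I^A i.
Crossing each possibility with the mother I^B I^B and summing P(type B): 1/2·0 + 1/2·1/2 = 1/4.
Similarly for Rh via the father's Rh distribution: P(Rh+) = 1.
Independent loci: 1/4 × 1 = 1/4.

1/4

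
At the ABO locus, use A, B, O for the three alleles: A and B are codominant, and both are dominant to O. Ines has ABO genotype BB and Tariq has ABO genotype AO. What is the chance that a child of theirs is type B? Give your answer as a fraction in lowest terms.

1/2

ABO cross BB × AO → offspring phenotypes: 1/2 B, 1/2 AB.
So P(type B) = 1/2.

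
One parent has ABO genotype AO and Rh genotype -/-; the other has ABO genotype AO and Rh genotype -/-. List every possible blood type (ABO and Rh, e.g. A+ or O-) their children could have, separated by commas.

O-, A-

Gametes from AO × AO give offspring ABO genotypes AA, AO, OO, i.e. phenotypes O, A.
Rh cross -/- × -/- → phenotypes Rh-.
Combining independently: O-, A-.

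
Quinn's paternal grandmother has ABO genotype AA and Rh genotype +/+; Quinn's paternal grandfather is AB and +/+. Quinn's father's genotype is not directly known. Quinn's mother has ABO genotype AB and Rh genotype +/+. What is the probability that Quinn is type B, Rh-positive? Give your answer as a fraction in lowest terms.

1/8

Quinn's father's ABO genotype from AA × AB: 1/2 AA, 1/2 AB.
Crossing each possibility with the mother AB and summing P(type B): 1/2·0 + 1/2·1/4 = 1/8.
Similarly for Rh via the father's Rh distribution: P(Rh+) = 1.
Independent loci: 1/8 × 1 = 1/8.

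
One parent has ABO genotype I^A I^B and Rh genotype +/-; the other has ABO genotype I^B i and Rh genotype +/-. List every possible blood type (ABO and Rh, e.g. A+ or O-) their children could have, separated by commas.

Gametes from I^A I^B × I^B i give offspring ABO genotypes I^A I^B, I^A i, I^B I^B, I^B i, i.e. phenotypes A, B, AB.
Rh cross +/- × +/- → phenotypes Rh+, Rh-.
Combining independently: A+, A-, B+, B-, AB+, AB-.

A+, A-, B+, B-, AB+, AB-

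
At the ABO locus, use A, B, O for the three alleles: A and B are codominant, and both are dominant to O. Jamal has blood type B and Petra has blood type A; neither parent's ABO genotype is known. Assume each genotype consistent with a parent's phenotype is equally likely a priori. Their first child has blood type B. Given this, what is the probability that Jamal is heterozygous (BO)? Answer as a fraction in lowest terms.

1/3

Possible genotypes: Jamal ∈ {BB, BO}; Petra ∈ {AA, AO}.
Weight each parental genotype pair by prior × P(type-B child):
  BB × AO: posterior weight 2/3.
  BO × AO: posterior weight 1/3.
Sum the posterior weight over pairs where Jamal is BO: 1/3.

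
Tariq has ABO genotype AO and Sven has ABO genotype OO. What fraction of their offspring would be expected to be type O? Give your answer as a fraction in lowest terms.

1/2

ABO cross AO × OO → offspring phenotypes: 1/2 O, 1/2 A.
So P(type O) = 1/2.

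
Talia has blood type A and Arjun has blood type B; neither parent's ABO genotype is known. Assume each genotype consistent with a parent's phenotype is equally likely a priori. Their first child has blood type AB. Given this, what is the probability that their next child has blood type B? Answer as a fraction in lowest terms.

Possible genotypes: Talia ∈ {I^A I^A, I^A i}; Arjun ∈ {I^B I^B, I^B i}.
Weight each parental genotype pair by prior × P(type-AB child):
  I^A I^A × I^B I^B: posterior weight 4/9; P(next child type B) = 0.
  I^A I^A × I^B i: posterior weight 2/9; P(next child type B) = 0.
  I^A i × I^B I^B: posterior weight 2/9; P(next child type B) = 1/2.
  I^A i × I^B i: posterior weight 1/9; P(next child type B) = 1/4.
Weighted sum = 5/36.

5/36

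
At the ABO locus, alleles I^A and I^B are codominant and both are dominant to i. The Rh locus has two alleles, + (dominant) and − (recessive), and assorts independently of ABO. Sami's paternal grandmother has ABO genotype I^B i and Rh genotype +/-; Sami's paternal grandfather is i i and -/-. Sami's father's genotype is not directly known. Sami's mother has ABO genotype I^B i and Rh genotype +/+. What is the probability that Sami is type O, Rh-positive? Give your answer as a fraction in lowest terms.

Sami's father's ABO genotype from I^B i × i i: 1/2 I^B i, 1/2 i i.
Crossing each possibility with the mother I^B i and summing P(type O): 1/2·1/4 + 1/2·1/2 = 3/8.
Similarly for Rh via the father's Rh distribution: P(Rh+) = 1.
Independent loci: 3/8 × 1 = 3/8.

3/8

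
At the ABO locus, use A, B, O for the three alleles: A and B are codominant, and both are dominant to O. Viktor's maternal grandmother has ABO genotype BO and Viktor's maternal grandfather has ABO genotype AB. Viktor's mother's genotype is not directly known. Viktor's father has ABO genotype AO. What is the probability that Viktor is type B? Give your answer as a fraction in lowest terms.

Viktor's mother's ABO genotype from BO × AB: 1/4 AB, 1/4 AO, 1/4 BB, 1/4 BO.
Crossing each possibility with the father AO and summing P(type B): 1/4·1/4 + 1/4·0 + 1/4·1/2 + 1/4·1/4 = 1/4.

1/4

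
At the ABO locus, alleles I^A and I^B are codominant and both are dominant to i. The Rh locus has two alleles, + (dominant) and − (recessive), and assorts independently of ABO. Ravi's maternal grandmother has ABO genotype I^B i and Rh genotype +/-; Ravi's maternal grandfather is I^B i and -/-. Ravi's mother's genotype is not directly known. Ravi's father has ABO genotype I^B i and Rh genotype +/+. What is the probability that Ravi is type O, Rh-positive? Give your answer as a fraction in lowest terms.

1/4

Ravi's mother's ABO genotype from I^B i × I^B i: 1/4 I^B I^B, 1/2 I^B i, 1/4 i i.
Crossing each possibility with the father I^B i and summing P(type O): 1/4·0 + 1/2·1/4 + 1/4·1/2 = 1/4.
Similarly for Rh via the mother's Rh distribution: P(Rh+) = 1.
Independent loci: 1/4 × 1 = 1/4.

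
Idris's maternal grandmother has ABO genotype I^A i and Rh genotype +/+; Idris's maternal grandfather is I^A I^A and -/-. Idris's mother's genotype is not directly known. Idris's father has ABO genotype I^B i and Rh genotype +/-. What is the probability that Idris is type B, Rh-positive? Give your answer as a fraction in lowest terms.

Idris's mother's ABO genotype from I^A i × I^A I^A: 1/2 I^A I^A, 1/2 I^A i.
Crossing each possibility with the father I^B i and summing P(type B): 1/2·0 + 1/2·1/4 = 1/8.
Similarly for Rh via the mother's Rh distribution: P(Rh+) = 3/4.
Independent loci: 1/8 × 3/4 = 3/32.

3/32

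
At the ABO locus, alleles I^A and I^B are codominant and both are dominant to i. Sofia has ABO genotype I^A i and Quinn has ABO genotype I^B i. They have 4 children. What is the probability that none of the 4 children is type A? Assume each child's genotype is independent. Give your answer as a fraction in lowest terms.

ABO cross I^A i × I^B i → 1/4 O, 1/4 A, 1/4 B, 1/4 AB.
So P(type A) = 1/4 per child.
P(not type A) = 3/4 for one child; (3/4)^4 = 81/256.

81/256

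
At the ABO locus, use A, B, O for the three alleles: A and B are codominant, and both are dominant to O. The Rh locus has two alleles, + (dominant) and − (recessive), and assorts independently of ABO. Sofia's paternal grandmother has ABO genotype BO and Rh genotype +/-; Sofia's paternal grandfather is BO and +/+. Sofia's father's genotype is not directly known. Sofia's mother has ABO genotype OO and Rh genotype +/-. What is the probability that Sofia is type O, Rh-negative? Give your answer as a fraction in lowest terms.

1/16

Sofia's father's ABO genotype from BO × BO: 1/4 BB, 1/2 BO, 1/4 OO.
Crossing each possibility with the mother OO and summing P(type O): 1/4·0 + 1/2·1/2 + 1/4·1 = 1/2.
Similarly for Rh via the father's Rh distribution: P(Rh-) = 1/8.
Independent loci: 1/2 × 1/8 = 1/16.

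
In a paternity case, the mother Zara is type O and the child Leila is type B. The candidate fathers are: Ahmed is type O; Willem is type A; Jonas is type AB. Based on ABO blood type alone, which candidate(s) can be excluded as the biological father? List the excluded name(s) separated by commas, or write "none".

Ahmed, Willem

A candidate is excluded only if no genotype consistent with his phenotype could produce a type B child with a type O mother.
Ahmed (type O): no genotype consistent with that phenotype can produce a type-B child with a type-O mother.
Willem (type A): no genotype consistent with that phenotype can produce a type-B child with a type-O mother.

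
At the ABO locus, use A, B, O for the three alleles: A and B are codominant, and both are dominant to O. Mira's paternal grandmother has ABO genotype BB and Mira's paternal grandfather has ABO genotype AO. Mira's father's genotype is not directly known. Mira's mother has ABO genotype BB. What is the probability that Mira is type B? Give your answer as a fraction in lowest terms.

Mira's father's ABO genotype from BB × AO: 1/2 AB, 1/2 BO.
Crossing each possibility with the mother BB and summing P(type B): 1/2·1/2 + 1/2·1 = 3/4.

3/4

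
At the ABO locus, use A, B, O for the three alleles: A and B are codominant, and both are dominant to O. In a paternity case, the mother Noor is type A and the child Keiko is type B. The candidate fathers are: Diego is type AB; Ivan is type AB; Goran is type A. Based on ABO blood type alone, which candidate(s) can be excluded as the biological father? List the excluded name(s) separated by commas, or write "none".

Goran

A candidate is excluded only if no genotype consistent with his phenotype could produce a type B child with a type A mother.
Goran (type A): no genotype consistent with that phenotype can produce a type-B child with a type-A mother.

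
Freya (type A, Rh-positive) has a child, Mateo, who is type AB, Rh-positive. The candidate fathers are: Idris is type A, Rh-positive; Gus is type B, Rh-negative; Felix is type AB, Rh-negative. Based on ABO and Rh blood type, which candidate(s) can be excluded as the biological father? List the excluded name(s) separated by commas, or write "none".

Idris

A candidate is excluded only if no genotype consistent with his phenotype could produce a type AB, Rh-positive child with a type A, Rh-positive mother.
Idris (type A, Rh+): no genotype consistent with that phenotype can produce a type-AB Rh+ child with a type-A mother.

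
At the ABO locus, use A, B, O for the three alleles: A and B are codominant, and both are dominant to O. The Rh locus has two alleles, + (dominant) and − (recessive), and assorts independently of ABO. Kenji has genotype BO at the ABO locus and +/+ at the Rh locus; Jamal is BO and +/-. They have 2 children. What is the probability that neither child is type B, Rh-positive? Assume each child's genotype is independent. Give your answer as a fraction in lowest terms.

1/16

ABO cross BO × BO → 1/4 O, 3/4 B.
Rh cross +/+ × +/- → 1 Rh+; so P(type B, Rh-positive) = 3/4 × 1 = 3/4 per child.
P(not type B, Rh-positive) = 1/4 for one child; (1/4)^2 = 1/16.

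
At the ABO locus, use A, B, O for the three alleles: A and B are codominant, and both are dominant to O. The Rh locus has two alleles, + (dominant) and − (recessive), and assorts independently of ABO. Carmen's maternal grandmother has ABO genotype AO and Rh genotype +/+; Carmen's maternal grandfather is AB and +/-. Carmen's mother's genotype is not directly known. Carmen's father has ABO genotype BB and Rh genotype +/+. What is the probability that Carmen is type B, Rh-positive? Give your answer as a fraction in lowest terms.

Carmen's mother's ABO genotype from AO × AB: 1/4 AA, 1/4 AB, 1/4 AO, 1/4 BO.
Crossing each possibility with the father BB and summing P(type B): 1/4·0 + 1/4·1/2 + 1/4·1/2 + 1/4·1 = 1/2.
Similarly for Rh via the mother's Rh distribution: P(Rh+) = 1.
Independent loci: 1/2 × 1 = 1/2.

1/2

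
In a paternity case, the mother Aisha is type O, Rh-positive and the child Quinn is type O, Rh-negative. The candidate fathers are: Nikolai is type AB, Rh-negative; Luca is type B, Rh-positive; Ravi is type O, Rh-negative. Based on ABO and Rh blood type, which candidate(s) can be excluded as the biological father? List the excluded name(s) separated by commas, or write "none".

A candidate is excluded only if no genotype consistent with his phenotype could produce a type O, Rh-negative child with a type O, Rh-positive mother.
Nikolai (type AB, Rh-): no genotype consistent with that phenotype can produce a type-O Rh- child with a type-O mother.

Nikolai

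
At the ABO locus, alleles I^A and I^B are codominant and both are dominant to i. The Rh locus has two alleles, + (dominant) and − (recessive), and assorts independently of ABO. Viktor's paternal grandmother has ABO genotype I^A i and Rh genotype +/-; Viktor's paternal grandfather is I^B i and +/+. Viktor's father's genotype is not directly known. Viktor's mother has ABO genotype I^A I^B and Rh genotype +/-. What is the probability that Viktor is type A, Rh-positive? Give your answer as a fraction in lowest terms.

21/64

Viktor's father's ABO genotype from I^A i × I^B i: 1/4 I^A I^B, 1/4 I^A i, 1/4 I^B i, 1/4 i i.
Crossing each possibility with the mother I^A I^B and summing P(type A): 1/4·1/4 + 1/4·1/2 + 1/4·1/4 + 1/4·1/2 = 3/8.
Similarly for Rh via the father's Rh distribution: P(Rh+) = 7/8.
Independent loci: 3/8 × 7/8 = 21/64.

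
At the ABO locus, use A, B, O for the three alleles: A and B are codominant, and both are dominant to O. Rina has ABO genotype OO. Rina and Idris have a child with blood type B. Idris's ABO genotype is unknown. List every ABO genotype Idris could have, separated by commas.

AB, BB, BO

For each candidate genotype of Idris, check whether crossing it with OO can produce every observed child phenotype.
  AA → possible child types {A} ✗
  AB → possible child types {A, B} ✓
  AO → possible child types {O, A} ✗
  BB → possible child types {B} ✓
  BO → possible child types {O, B} ✓
  OO → possible child types {O} ✗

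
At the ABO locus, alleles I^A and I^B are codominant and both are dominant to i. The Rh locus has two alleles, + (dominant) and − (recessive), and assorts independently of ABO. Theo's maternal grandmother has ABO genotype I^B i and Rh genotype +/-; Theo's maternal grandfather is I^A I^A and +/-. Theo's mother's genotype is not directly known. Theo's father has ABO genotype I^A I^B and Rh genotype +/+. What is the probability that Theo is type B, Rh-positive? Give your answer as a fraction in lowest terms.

Theo's mother's ABO genotype from I^B i × I^A I^A: 1/2 I^A I^B, 1/2 I^A i.
Crossing each possibility with the father I^A I^B and summing P(type B): 1/2·1/4 + 1/2·1/4 = 1/4.
Similarly for Rh via the mother's Rh distribution: P(Rh+) = 1.
Independent loci: 1/4 × 1 = 1/4.

1/4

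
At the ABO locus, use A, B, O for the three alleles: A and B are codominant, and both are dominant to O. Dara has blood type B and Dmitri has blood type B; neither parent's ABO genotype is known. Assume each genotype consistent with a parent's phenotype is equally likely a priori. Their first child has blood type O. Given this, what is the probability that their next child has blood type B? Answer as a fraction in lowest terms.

Possible genotypes: Dara ∈ {BB, BO}; Dmitri ∈ {BB, BO}.
Weight each parental genotype pair by prior × P(type-O child):
  BO × BO: posterior weight 1; P(next child type B) = 3/4.
Weighted sum = 3/4.

3/4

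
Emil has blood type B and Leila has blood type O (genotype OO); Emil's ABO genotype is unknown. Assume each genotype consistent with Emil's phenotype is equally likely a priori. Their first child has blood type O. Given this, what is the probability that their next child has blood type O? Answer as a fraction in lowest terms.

1/2

Possible genotypes: Emil ∈ {BB, BO}; Leila ∈ {OO}.
Weight each parental genotype pair by prior × P(type-O child):
  BO × OO: posterior weight 1; P(next child type O) = 1/2.
Weighted sum = 1/2.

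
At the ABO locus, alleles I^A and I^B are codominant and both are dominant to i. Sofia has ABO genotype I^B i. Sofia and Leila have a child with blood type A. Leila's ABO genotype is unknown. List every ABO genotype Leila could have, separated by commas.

For each candidate genotype of Leila, check whether crossing it with I^B i can produce every observed child phenotype.
  I^A I^A → possible child types {A, AB} ✓
  I^A I^B → possible child types {A, B, AB} ✓
  I^A i → possible child types {O, A, B, AB} ✓
  I^B I^B → possible child types {B} ✗
  I^B i → possible child types {O, B} ✗
  i i → possible child types {O, B} ✗

I^A I^A, I^A I^B, I^A i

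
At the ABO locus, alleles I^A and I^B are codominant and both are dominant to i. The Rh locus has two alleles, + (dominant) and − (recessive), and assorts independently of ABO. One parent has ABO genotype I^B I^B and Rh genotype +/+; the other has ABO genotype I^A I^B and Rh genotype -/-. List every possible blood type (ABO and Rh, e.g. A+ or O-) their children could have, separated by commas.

Gametes from I^B I^B × I^A I^B give offspring ABO genotypes I^A I^B, I^B I^B, i.e. phenotypes B, AB.
Rh cross +/+ × -/- → phenotypes Rh+.
Combining independently: B+, AB+.

B+, AB+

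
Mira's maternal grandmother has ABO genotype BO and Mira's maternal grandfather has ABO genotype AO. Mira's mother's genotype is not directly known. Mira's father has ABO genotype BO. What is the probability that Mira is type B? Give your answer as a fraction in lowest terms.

1/2

Mira's mother's ABO genotype from BO × AO: 1/4 AB, 1/4 AO, 1/4 BO, 1/4 OO.
Crossing each possibility with the father BO and summing P(type B): 1/4·1/2 + 1/4·1/4 + 1/4·3/4 + 1/4·1/2 = 1/2.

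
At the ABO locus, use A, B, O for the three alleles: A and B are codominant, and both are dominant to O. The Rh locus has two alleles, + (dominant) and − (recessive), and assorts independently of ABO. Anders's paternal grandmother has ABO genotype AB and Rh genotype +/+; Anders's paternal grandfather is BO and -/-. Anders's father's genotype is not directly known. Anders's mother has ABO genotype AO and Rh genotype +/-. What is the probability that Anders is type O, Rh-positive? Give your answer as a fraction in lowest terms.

3/32

Anders's father's ABO genotype from AB × BO: 1/4 AB, 1/4 AO, 1/4 BB, 1/4 BO.
Crossing each possibility with the mother AO and summing P(type O): 1/4·0 + 1/4·1/4 + 1/4·0 + 1/4·1/4 = 1/8.
Similarly for Rh via the father's Rh distribution: P(Rh+) = 3/4.
Independent loci: 1/8 × 3/4 = 3/32.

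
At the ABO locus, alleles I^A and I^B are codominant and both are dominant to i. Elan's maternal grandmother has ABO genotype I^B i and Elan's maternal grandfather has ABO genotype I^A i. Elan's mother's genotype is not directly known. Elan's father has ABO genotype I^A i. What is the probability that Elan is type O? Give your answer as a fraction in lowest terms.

Elan's mother's ABO genotype from I^B i × I^A i: 1/4 I^A I^B, 1/4 I^A i, 1/4 I^B i, 1/4 i i.
Crossing each possibility with the father I^A i and summing P(type O): 1/4·0 + 1/4·1/4 + 1/4·1/4 + 1/4·1/2 = 1/4.

1/4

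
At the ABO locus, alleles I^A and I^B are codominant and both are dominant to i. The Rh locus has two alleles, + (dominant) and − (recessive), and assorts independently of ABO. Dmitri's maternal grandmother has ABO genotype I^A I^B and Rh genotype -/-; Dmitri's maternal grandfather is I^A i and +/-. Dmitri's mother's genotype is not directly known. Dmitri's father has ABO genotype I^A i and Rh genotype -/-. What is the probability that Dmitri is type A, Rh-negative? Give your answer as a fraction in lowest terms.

15/32

Dmitri's mother's ABO genotype from I^A I^B × I^A i: 1/4 I^A I^A, 1/4 I^A I^B, 1/4 I^A i, 1/4 I^B i.
Crossing each possibility with the father I^A i and summing P(type A): 1/4·1 + 1/4·1/2 + 1/4·3/4 + 1/4·1/4 = 5/8.
Similarly for Rh via the mother's Rh distribution: P(Rh-) = 3/4.
Independent loci: 5/8 × 3/4 = 15/32.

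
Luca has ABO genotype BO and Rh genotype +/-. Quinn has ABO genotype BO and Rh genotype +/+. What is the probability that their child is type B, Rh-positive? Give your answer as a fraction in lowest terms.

ABO cross BO × BO → offspring phenotypes: 1/4 O, 3/4 B.
Rh cross +/- × +/+ → 1 Rh+.
Independent loci: P(type B, Rh-positive) = 3/4 × 1 = 3/4.

3/4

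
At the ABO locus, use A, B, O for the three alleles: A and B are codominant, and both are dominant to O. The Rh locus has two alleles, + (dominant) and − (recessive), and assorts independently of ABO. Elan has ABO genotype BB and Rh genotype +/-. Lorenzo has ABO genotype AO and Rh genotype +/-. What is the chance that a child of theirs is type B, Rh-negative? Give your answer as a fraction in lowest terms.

ABO cross BB × AO → offspring phenotypes: 1/2 B, 1/2 AB.
Rh cross +/- × +/- → 3/4 Rh+, 1/4 Rh-.
Independent loci: P(type B, Rh-negative) = 1/2 × 1/4 = 1/8.

1/8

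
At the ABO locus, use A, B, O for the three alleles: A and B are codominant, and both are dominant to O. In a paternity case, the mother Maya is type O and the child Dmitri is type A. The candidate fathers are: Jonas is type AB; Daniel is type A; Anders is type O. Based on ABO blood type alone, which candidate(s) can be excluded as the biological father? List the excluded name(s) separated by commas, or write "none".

A candidate is excluded only if no genotype consistent with his phenotype could produce a type A child with a type O mother.
Anders (type O): no genotype consistent with that phenotype can produce a type-A child with a type-O mother.

Anders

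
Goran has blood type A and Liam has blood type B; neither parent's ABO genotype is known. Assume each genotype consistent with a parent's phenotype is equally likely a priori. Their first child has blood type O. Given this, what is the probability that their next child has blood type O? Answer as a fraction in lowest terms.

Possible genotypes: Goran ∈ {AA, AO}; Liam ∈ {BB, BO}.
Weight each parental genotype pair by prior × P(type-O child):
  AO × BO: posterior weight 1; P(next child type O) = 1/4.
Weighted sum = 1/4.

1/4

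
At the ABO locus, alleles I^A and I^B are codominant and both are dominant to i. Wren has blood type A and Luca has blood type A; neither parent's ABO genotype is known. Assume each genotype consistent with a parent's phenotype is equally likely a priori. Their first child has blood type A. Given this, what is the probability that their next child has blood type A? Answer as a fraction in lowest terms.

Possible genotypes: Wren ∈ {I^A I^A, I^A i}; Luca ∈ {I^A I^A, I^A i}.
Weight each parental genotype pair by prior × P(type-A child):
  I^A I^A × I^A I^A: posterior weight 4/15; P(next child type A) = 1.
  I^A I^A × I^A i: posterior weight 4/15; P(next child type A) = 1.
  I^A i × I^A I^A: posterior weight 4/15; P(next child type A) = 1.
  I^A i × I^A i: posterior weight 1/5; P(next child type A) = 3/4.
Weighted sum = 19/20.

19/20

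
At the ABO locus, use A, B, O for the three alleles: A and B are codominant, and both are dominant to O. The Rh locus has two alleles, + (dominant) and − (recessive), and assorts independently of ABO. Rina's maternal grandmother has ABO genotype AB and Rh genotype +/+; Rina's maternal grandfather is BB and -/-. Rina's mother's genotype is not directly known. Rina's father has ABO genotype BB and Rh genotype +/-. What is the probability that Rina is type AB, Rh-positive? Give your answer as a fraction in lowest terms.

3/16

Rina's mother's ABO genotype from AB × BB: 1/2 AB, 1/2 BB.
Crossing each possibility with the father BB and summing P(type AB): 1/2·1/2 + 1/2·0 = 1/4.
Similarly for Rh via the mother's Rh distribution: P(Rh+) = 3/4.
Independent loci: 1/4 × 3/4 = 3/16.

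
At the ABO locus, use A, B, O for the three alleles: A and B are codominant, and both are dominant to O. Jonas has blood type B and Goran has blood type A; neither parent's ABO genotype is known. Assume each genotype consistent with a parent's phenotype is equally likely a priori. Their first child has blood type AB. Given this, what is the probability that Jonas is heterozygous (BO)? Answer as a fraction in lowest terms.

1/3

Possible genotypes: Jonas ∈ {BB, BO}; Goran ∈ {AA, AO}.
Weight each parental genotype pair by prior × P(type-AB child):
  BB × AA: posterior weight 4/9.
  BB × AO: posterior weight 2/9.
  BO × AA: posterior weight 2/9.
  BO × AO: posterior weight 1/9.
Sum the posterior weight over pairs where Jonas is BO: 1/3.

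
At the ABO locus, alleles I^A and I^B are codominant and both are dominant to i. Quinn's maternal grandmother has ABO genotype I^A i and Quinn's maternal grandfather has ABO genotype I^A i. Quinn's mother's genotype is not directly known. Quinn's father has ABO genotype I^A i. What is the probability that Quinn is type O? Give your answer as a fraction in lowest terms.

Quinn's mother's ABO genotype from I^A i × I^A i: 1/4 I^A I^A, 1/2 I^A i, 1/4 i i.
Crossing each possibility with the father I^A i and summing P(type O): 1/4·0 + 1/2·1/4 + 1/4·1/2 = 1/4.

1/4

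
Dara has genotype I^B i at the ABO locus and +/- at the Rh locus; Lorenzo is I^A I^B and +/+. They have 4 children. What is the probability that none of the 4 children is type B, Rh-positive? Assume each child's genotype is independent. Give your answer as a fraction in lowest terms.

1/16

ABO cross I^B i × I^A I^B → 1/4 A, 1/2 B, 1/4 AB.
Rh cross +/- × +/+ → 1 Rh+; so P(type B, Rh-positive) = 1/2 × 1 = 1/2 per child.
P(not type B, Rh-positive) = 1/2 for one child; (1/2)^4 = 1/16.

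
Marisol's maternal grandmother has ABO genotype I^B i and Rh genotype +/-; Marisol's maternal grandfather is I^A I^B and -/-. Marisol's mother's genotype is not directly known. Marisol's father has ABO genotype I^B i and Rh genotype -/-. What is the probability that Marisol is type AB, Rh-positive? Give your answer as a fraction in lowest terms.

1/32

Marisol's mother's ABO genotype from I^B i × I^A I^B: 1/4 I^A I^B, 1/4 I^A i, 1/4 I^B I^B, 1/4 I^B i.
Crossing each possibility with the father I^B i and summing P(type AB): 1/4·1/4 + 1/4·1/4 + 1/4·0 + 1/4·0 = 1/8.
Similarly for Rh via the mother's Rh distribution: P(Rh+) = 1/4.
Independent loci: 1/8 × 1/4 = 1/32.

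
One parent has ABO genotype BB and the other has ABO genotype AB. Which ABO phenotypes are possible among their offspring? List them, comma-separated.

B, AB

Gametes from BB × AB give offspring ABO genotypes AB, BB, i.e. phenotypes B, AB.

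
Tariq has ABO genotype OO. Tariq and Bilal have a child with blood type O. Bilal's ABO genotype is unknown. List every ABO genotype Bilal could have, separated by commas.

For each candidate genotype of Bilal, check whether crossing it with OO can produce every observed child phenotype.
  AA → possible child types {A} ✗
  AB → possible child types {A, B} ✗
  AO → possible child types {O, A} ✓
  BB → possible child types {B} ✗
  BO → possible child types {O, B} ✓
  OO → possible child types {O} ✓

AO, BO, OO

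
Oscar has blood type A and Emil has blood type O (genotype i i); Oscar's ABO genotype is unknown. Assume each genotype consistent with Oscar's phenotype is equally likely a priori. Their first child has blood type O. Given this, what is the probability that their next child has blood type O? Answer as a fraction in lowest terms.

Possible genotypes: Oscar ∈ {I^A I^A, I^A i}; Emil ∈ {i i}.
Weight each parental genotype pair by prior × P(type-O child):
  I^A i × i i: posterior weight 1; P(next child type O) = 1/2.
Weighted sum = 1/2.

1/2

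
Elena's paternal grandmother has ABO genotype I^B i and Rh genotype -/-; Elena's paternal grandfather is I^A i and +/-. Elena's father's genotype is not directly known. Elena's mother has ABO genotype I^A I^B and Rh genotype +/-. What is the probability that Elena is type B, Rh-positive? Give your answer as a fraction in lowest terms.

15/64

Elena's father's ABO genotype from I^B i × I^A i: 1/4 I^A I^B, 1/4 I^A i, 1/4 I^B i, 1/4 i i.
Crossing each possibility with the mother I^A I^B and summing P(type B): 1/4·1/4 + 1/4·1/4 + 1/4·1/2 + 1/4·1/2 = 3/8.
Similarly for Rh via the father's Rh distribution: P(Rh+) = 5/8.
Independent loci: 3/8 × 5/8 = 15/64.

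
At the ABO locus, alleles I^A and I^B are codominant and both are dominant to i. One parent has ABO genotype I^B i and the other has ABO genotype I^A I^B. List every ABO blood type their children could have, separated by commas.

A, B, AB

Gametes from I^B i × I^A I^B give offspring ABO genotypes I^A I^B, I^A i, I^B I^B, I^B i, i.e. phenotypes A, B, AB.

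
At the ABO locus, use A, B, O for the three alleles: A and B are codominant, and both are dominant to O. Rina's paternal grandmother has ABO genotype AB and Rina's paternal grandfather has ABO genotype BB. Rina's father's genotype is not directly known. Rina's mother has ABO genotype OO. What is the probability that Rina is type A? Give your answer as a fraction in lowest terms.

Rina's father's ABO genotype from AB × BB: 1/2 AB, 1/2 BB.
Crossing each possibility with the mother OO and summing P(type A): 1/2·1/2 + 1/2·0 = 1/4.

1/4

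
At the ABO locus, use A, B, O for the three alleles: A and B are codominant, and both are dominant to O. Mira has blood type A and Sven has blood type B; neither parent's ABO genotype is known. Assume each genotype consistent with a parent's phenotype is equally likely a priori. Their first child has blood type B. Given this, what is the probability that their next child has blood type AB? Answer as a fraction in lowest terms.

Possible genotypes: Mira ∈ {AA, AO}; Sven ∈ {BB, BO}.
Weight each parental genotype pair by prior × P(type-B child):
  AO × BB: posterior weight 2/3; P(next child type AB) = 1/2.
  AO × BO: posterior weight 1/3; P(next child type AB) = 1/4.
Weighted sum = 5/12.

5/12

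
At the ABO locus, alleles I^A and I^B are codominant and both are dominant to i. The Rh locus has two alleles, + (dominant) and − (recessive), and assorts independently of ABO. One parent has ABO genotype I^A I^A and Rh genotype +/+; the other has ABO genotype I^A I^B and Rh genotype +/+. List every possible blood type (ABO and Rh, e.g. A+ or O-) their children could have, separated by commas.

Gametes from I^A I^A × I^A I^B give offspring ABO genotypes I^A I^A, I^A I^B, i.e. phenotypes A, AB.
Rh cross +/+ × +/+ → phenotypes Rh+.
Combining independently: A+, AB+.

A+, AB+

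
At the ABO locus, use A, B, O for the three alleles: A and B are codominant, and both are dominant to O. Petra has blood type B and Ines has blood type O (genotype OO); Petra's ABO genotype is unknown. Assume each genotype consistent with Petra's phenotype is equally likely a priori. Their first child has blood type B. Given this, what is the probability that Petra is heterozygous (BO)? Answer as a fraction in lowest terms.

1/3

Possible genotypes: Petra ∈ {BB, BO}; Ines ∈ {OO}.
Weight each parental genotype pair by prior × P(type-B child):
  BB × OO: posterior weight 2/3.
  BO × OO: posterior weight 1/3.
Sum the posterior weight over pairs where Petra is BO: 1/3.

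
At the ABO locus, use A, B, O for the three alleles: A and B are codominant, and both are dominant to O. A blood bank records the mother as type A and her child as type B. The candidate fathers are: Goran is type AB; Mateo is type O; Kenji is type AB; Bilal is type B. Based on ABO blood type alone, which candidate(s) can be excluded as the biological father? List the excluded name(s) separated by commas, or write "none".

A candidate is excluded only if no genotype consistent with his phenotype could produce a type B child with a type A mother.
Mateo (type O): no genotype consistent with that phenotype can produce a type-B child with a type-A mother.

Mateo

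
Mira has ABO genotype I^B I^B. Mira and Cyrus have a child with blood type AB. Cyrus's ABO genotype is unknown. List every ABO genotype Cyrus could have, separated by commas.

I^A I^A, I^A I^B, I^A i

For each candidate genotype of Cyrus, check whether crossing it with I^B I^B can produce every observed child phenotype.
  I^A I^A → possible child types {AB} ✓
  I^A I^B → possible child types {B, AB} ✓
  I^A i → possible child types {B, AB} ✓
  I^B I^B → possible child types {B} ✗
  I^B i → possible child types {B} ✗
  i i → possible child types {B} ✗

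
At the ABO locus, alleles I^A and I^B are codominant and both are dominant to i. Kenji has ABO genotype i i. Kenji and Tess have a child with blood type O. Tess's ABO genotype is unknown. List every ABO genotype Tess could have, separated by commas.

I^A i, I^B i, i i

For each candidate genotype of Tess, check whether crossing it with i i can produce every observed child phenotype.
  I^A I^A → possible child types {A} ✗
  I^A I^B → possible child types {A, B} ✗
  I^A i → possible child types {O, A} ✓
  I^B I^B → possible child types {B} ✗
  I^B i → possible child types {O, B} ✓
  i i → possible child types {O} ✓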